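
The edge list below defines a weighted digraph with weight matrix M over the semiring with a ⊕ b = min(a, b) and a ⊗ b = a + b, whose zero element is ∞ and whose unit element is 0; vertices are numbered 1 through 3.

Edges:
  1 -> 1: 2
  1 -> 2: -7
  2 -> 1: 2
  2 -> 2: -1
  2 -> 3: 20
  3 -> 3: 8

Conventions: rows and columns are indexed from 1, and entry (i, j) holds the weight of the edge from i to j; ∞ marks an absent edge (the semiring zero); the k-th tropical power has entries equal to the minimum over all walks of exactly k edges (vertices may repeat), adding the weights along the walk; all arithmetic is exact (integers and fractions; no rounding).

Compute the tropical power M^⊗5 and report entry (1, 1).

M^⊗2:
  [-5, -8, 13]
  [1, -5, 19]
  [∞, ∞, 16]
M^⊗3:
  [-6, -12, 12]
  [-3, -6, 15]
  [∞, ∞, 24]
M^⊗4:
  [-10, -13, 8]
  [-4, -10, 14]
  [∞, ∞, 32]
M^⊗5:
  [-11, -17, 7]
  [-8, -11, 10]
  [∞, ∞, 40]
Key observation: the optimum is the walk 1->2->1->2->2->1, with weight (-7) + 2 + (-7) + (-1) + 2 = -11.
Optimal value attained by: walk 1->2->1->2->2->1.
Answer: (M^⊗5)[1][1] = -11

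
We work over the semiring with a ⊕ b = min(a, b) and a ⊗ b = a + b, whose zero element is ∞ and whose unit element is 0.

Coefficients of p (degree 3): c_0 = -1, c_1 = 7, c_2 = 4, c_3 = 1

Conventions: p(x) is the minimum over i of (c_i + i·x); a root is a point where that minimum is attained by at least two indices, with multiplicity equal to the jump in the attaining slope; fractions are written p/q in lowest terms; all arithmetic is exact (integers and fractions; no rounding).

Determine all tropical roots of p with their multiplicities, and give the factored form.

hull edge (i=0, c=-1) to (i=3, c=1): slope 2/3, span 3
Factored form: p(x) = 1 ⊗ (x ⊕ (-2/3)) ⊗ (x ⊕ (-2/3)) ⊗ (x ⊕ (-2/3))
Answer: roots = -2/3 (mult 3)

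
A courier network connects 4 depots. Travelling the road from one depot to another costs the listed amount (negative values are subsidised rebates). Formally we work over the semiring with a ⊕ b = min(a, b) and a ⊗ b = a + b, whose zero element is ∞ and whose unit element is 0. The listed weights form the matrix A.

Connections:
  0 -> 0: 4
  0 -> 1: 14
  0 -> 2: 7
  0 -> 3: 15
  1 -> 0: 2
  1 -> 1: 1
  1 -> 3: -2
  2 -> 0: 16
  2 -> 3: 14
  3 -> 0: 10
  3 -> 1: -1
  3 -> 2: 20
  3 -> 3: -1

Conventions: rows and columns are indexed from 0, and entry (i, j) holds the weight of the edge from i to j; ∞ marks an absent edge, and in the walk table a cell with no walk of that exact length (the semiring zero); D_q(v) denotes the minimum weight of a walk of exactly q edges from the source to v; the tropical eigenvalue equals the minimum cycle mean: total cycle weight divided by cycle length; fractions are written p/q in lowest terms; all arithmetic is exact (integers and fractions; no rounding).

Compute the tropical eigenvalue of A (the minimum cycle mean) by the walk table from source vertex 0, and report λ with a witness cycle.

q=0: [0, ∞, ∞, ∞]
q=1: [4, 14, 7, 15]
q=2: [8, 14, 11, 12]
q=3: [12, 11, 15, 11]
q=4: [13, 10, 19, 9]
Optimal cycle mean attained by: cycle 1->3->1, total (-2) + (-1), length 2.
Answer: λ = -3/2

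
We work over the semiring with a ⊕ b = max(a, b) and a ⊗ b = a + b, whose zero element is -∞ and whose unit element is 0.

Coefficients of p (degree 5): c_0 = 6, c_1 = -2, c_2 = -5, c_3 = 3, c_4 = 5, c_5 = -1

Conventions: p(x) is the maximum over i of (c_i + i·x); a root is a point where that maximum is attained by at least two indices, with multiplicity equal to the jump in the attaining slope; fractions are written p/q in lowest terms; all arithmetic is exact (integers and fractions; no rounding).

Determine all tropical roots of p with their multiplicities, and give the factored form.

hull edge (i=0, c=6) to (i=4, c=5): slope -1/4, span 4
hull edge (i=4, c=5) to (i=5, c=-1): slope -6, span 1
Factored form: p(x) = -1 ⊗ (x ⊕ 1/4) ⊗ (x ⊕ 1/4) ⊗ (x ⊕ 1/4) ⊗ (x ⊕ 1/4) ⊗ (x ⊕ 6)
Answer: roots = 1/4 (mult 4), 6 (mult 1)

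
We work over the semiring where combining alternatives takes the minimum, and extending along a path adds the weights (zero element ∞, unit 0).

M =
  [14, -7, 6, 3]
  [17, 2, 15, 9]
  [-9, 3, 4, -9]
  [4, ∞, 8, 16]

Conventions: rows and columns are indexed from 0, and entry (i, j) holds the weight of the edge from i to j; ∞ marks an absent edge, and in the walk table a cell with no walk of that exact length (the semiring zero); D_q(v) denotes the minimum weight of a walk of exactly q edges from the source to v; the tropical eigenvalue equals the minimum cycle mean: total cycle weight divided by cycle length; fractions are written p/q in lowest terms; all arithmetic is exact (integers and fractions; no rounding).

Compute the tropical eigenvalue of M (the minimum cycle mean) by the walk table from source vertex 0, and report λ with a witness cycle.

q=0: [0, ∞, ∞, ∞]
q=1: [14, -7, 6, 3]
q=2: [-3, -5, 8, -3]
q=3: [-1, -10, 3, -1]
q=4: [-6, -8, 5, -6]
Optimal cycle mean attained by: cycle 0->2->0, total 6 + (-9), length 2.
Answer: λ = -3/2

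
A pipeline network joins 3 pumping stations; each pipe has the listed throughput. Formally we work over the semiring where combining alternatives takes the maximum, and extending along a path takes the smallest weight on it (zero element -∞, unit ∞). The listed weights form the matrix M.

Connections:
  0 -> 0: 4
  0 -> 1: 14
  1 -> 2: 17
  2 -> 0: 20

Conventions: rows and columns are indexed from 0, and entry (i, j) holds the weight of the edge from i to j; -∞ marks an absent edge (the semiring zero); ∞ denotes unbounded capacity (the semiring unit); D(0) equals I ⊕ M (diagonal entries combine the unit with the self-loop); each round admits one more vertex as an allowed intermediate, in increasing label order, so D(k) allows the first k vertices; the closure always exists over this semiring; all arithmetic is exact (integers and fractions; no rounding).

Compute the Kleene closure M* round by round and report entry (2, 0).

D(0):
  [∞, 14, -∞]
  [-∞, ∞, 17]
  [20, -∞, ∞]
D(1):
  [∞, 14, -∞]
  [-∞, ∞, 17]
  [20, 14, ∞]
D(2):
  [∞, 14, 14]
  [-∞, ∞, 17]
  [20, 14, ∞]
D(3):
  [∞, 14, 14]
  [17, ∞, 17]
  [20, 14, ∞]
Answer: M*[2][0] = 20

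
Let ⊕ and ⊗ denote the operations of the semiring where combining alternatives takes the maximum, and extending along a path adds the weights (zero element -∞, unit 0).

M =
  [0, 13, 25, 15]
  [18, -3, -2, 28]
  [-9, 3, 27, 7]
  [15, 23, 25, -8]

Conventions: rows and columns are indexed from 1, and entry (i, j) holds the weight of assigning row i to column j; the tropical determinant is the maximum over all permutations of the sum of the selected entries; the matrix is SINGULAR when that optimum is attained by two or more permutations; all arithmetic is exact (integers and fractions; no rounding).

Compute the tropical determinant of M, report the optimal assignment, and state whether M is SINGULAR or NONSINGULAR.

σ = (1, 2, 3, 4): 0 + (-3) + 27 + (-8) = 16
σ = (1, 2, 4, 3): 0 + (-3) + 7 + 25 = 29
σ = (1, 3, 2, 4): 0 + (-2) + 3 + (-8) = -7
σ = (1, 3, 4, 2): 0 + (-2) + 7 + 23 = 28
σ = (1, 4, 2, 3): 0 + 28 + 3 + 25 = 56
σ = (1, 4, 3, 2): 0 + 28 + 27 + 23 = 78
σ = (2, 1, 3, 4): 13 + 18 + 27 + (-8) = 50
σ = (2, 1, 4, 3): 13 + 18 + 7 + 25 = 63
σ = (2, 3, 1, 4): 13 + (-2) + (-9) + (-8) = -6
σ = (2, 3, 4, 1): 13 + (-2) + 7 + 15 = 33
σ = (2, 4, 1, 3): 13 + 28 + (-9) + 25 = 57
σ = (2, 4, 3, 1): 13 + 28 + 27 + 15 = 83
σ = (3, 1, 2, 4): 25 + 18 + 3 + (-8) = 38
σ = (3, 1, 4, 2): 25 + 18 + 7 + 23 = 73
σ = (3, 2, 1, 4): 25 + (-3) + (-9) + (-8) = 5
σ = (3, 2, 4, 1): 25 + (-3) + 7 + 15 = 44
σ = (3, 4, 1, 2): 25 + 28 + (-9) + 23 = 67
σ = (3, 4, 2, 1): 25 + 28 + 3 + 15 = 71
σ = (4, 1, 2, 3): 15 + 18 + 3 + 25 = 61
σ = (4, 1, 3, 2): 15 + 18 + 27 + 23 = 83
σ = (4, 2, 1, 3): 15 + (-3) + (-9) + 25 = 28
σ = (4, 2, 3, 1): 15 + (-3) + 27 + 15 = 54
σ = (4, 3, 1, 2): 15 + (-2) + (-9) + 23 = 27
σ = (4, 3, 2, 1): 15 + (-2) + 3 + 15 = 31
Optimal value attained by: σ = (2, 4, 3, 1).
Answer: det⊕(M) = 83; verdict: SINGULAR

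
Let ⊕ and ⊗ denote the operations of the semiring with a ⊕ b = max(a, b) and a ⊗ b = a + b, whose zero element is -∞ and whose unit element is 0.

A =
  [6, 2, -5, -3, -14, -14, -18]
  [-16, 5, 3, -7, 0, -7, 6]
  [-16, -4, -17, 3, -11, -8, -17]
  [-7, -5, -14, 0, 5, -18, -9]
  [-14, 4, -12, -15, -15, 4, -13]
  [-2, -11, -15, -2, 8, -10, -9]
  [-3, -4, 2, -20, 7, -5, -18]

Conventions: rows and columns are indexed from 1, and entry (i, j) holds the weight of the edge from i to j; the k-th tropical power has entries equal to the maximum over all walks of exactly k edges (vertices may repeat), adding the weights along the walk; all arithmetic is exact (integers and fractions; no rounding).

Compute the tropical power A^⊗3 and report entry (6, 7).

A^⊗2:
  [12, 8, 5, 3, 2, -5, 8]
  [3, 10, 8, 6, 13, 4, 11]
  [-4, 1, -1, 3, 8, -7, 2]
  [-1, 9, -2, 0, 5, 9, 1]
  [2, 9, 7, 2, 12, -3, 10]
  [4, 12, -4, -2, 3, 12, -5]
  [3, 11, -1, 5, 3, 11, 2]
A^⊗3:
  [18, 14, 11, 9, 15, 6, 14]
  [9, 17, 13, 11, 18, 17, 16]
  [2, 12, 4, 3, 9, 12, 7]
  [7, 14, 12, 7, 17, 9, 15]
  [8, 16, 12, 10, 17, 16, 15]
  [10, 17, 15, 10, 20, 7, 18]
  [9, 16, 14, 9, 19, 7, 17]
Key observation: the optimum is the walk 6->5->2->7, with weight 8 + 4 + 6 = 18.
Optimal value attained by: walk 6->5->2->7.
Answer: (A^⊗3)[6][7] = 18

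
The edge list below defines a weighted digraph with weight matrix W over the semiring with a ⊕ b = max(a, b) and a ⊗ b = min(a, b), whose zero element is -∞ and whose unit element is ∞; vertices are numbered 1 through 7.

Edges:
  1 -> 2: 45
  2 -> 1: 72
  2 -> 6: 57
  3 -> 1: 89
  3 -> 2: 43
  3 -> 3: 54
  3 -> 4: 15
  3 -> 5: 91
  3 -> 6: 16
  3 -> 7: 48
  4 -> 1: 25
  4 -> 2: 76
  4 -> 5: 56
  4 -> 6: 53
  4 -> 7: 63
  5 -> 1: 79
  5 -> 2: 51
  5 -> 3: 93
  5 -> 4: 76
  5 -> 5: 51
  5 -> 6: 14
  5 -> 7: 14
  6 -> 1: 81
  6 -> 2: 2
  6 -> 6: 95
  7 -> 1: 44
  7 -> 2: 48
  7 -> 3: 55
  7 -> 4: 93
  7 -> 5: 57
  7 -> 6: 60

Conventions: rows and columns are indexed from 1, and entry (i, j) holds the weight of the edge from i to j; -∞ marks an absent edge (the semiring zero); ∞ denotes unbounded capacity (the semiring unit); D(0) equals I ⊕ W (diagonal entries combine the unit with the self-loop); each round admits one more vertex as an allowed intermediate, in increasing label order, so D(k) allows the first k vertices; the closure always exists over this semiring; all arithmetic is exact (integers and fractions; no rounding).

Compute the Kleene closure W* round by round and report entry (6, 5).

D(0):
  [∞, 45, -∞, -∞, -∞, -∞, -∞]
  [72, ∞, -∞, -∞, -∞, 57, -∞]
  [89, 43, ∞, 15, 91, 16, 48]
  [25, 76, -∞, ∞, 56, 53, 63]
  [79, 51, 93, 76, ∞, 14, 14]
  [81, 2, -∞, -∞, -∞, ∞, -∞]
  [44, 48, 55, 93, 57, 60, ∞]
D(1):
  [∞, 45, -∞, -∞, -∞, -∞, -∞]
  [72, ∞, -∞, -∞, -∞, 57, -∞]
  [89, 45, ∞, 15, 91, 16, 48]
  [25, 76, -∞, ∞, 56, 53, 63]
  [79, 51, 93, 76, ∞, 14, 14]
  [81, 45, -∞, -∞, -∞, ∞, -∞]
  [44, 48, 55, 93, 57, 60, ∞]
D(2):
  [∞, 45, -∞, -∞, -∞, 45, -∞]
  [72, ∞, -∞, -∞, -∞, 57, -∞]
  [89, 45, ∞, 15, 91, 45, 48]
  [72, 76, -∞, ∞, 56, 57, 63]
  [79, 51, 93, 76, ∞, 51, 14]
  [81, 45, -∞, -∞, -∞, ∞, -∞]
  [48, 48, 55, 93, 57, 60, ∞]
D(3):
  [∞, 45, -∞, -∞, -∞, 45, -∞]
  [72, ∞, -∞, -∞, -∞, 57, -∞]
  [89, 45, ∞, 15, 91, 45, 48]
  [72, 76, -∞, ∞, 56, 57, 63]
  [89, 51, 93, 76, ∞, 51, 48]
  [81, 45, -∞, -∞, -∞, ∞, -∞]
  [55, 48, 55, 93, 57, 60, ∞]
D(4):
  [∞, 45, -∞, -∞, -∞, 45, -∞]
  [72, ∞, -∞, -∞, -∞, 57, -∞]
  [89, 45, ∞, 15, 91, 45, 48]
  [72, 76, -∞, ∞, 56, 57, 63]
  [89, 76, 93, 76, ∞, 57, 63]
  [81, 45, -∞, -∞, -∞, ∞, -∞]
  [72, 76, 55, 93, 57, 60, ∞]
D(5):
  [∞, 45, -∞, -∞, -∞, 45, -∞]
  [72, ∞, -∞, -∞, -∞, 57, -∞]
  [89, 76, ∞, 76, 91, 57, 63]
  [72, 76, 56, ∞, 56, 57, 63]
  [89, 76, 93, 76, ∞, 57, 63]
  [81, 45, -∞, -∞, -∞, ∞, -∞]
  [72, 76, 57, 93, 57, 60, ∞]
D(6):
  [∞, 45, -∞, -∞, -∞, 45, -∞]
  [72, ∞, -∞, -∞, -∞, 57, -∞]
  [89, 76, ∞, 76, 91, 57, 63]
  [72, 76, 56, ∞, 56, 57, 63]
  [89, 76, 93, 76, ∞, 57, 63]
  [81, 45, -∞, -∞, -∞, ∞, -∞]
  [72, 76, 57, 93, 57, 60, ∞]
D(7):
  [∞, 45, -∞, -∞, -∞, 45, -∞]
  [72, ∞, -∞, -∞, -∞, 57, -∞]
  [89, 76, ∞, 76, 91, 60, 63]
  [72, 76, 57, ∞, 57, 60, 63]
  [89, 76, 93, 76, ∞, 60, 63]
  [81, 45, -∞, -∞, -∞, ∞, -∞]
  [72, 76, 57, 93, 57, 60, ∞]
Answer: W*[6][5] = -∞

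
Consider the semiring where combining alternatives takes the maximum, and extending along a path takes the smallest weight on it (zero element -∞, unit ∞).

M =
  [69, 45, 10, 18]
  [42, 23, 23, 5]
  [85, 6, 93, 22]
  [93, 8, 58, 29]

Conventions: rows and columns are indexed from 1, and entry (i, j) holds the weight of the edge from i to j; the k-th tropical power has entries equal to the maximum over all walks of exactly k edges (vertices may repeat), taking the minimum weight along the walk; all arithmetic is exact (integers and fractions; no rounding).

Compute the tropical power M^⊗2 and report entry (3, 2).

M^⊗2:
  [69, 45, 23, 18]
  [42, 42, 23, 22]
  [85, 45, 93, 22]
  [69, 45, 58, 29]
Key observation: the optimum is the walk 3->1->2, with weight 85 min 45 = 45.
Optimal value attained by: walk 3->1->2.
Answer: (M^⊗2)[3][2] = 45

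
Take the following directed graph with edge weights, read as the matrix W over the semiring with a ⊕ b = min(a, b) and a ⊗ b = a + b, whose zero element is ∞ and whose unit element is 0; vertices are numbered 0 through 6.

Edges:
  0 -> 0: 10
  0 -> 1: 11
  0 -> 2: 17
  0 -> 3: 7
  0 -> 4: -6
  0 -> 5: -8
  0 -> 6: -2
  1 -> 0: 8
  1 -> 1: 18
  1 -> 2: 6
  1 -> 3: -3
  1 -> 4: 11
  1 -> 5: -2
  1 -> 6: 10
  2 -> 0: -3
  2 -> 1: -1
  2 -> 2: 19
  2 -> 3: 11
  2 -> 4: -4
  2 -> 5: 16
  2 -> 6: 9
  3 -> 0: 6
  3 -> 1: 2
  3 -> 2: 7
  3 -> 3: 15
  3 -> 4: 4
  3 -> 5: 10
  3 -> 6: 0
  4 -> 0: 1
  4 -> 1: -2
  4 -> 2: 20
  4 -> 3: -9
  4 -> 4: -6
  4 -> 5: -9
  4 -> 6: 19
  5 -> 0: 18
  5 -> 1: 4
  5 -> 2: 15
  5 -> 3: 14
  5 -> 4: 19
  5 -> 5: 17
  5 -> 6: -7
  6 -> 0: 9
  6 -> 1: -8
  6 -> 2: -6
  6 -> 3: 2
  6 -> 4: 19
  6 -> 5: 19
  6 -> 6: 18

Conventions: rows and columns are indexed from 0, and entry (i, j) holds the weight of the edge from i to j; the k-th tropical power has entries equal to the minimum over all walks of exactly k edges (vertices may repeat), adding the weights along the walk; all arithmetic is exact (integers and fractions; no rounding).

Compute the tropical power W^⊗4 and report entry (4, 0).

W^⊗2:
  [-5, -10, -8, -15, -12, -15, -15]
  [3, -1, 4, 2, 1, 0, -9]
  [-3, -6, 3, -13, -10, -13, -5]
  [4, -8, -6, -5, -2, -5, 3]
  [-5, -8, -2, -15, -12, -15, -16]
  [2, -15, -13, -5, 11, 2, 10]
  [-9, -7, -2, -11, -10, -10, 2]
W^⊗3:
  [-11, -23, -21, -21, -18, -21, -22]
  [0, -17, -15, -8, -5, -8, -7]
  [-9, -13, -11, -19, -16, -19, -20]
  [-9, -7, -3, -11, -10, -11, -12]
  [-11, -24, -22, -21, -18, -21, -22]
  [-16, -14, -9, -18, -17, -17, -5]
  [-9, -12, -4, -19, -16, -19, -17]
W^⊗4:
  [-24, -30, -28, -27, -25, -27, -28]
  [-18, -16, -13, -20, -19, -19, -15]
  [-15, -28, -26, -25, -22, -25, -26]
  [-9, -20, -18, -19, -16, -19, -18]
  [-25, -30, -28, -27, -26, -27, -28]
  [-16, -19, -11, -26, -23, -26, -24]
  [-15, -25, -23, -25, -22, -25, -26]
Key observation: the optimum is the walk 4->5->6->2->0, with weight (-9) + (-7) + (-6) + (-3) = -25.
Optimal value attained by: walk 4->5->6->2->0.
Answer: (W^⊗4)[4][0] = -25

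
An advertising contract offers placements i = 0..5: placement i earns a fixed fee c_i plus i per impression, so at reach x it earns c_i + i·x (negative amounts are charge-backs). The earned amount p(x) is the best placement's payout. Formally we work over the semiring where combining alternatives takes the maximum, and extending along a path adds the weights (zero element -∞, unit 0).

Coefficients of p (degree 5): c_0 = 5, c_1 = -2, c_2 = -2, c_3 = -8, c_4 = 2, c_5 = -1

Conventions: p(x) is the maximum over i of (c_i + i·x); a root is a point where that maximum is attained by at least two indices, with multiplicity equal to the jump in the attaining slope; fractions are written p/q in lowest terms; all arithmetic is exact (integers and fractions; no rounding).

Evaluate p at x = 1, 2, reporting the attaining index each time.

p(1) = max(5+0·1=5, -2+1·1=-1, -2+2·1=0, -8+3·1=-5, 2+4·1=6, -1+5·1=4) = 6 (attained by i=4)
p(2) = max(5+0·2=5, -2+1·2=0, -2+2·2=2, -8+3·2=-2, 2+4·2=10, -1+5·2=9) = 10 (attained by i=4)
Answer: p(1) = 6; p(2) = 10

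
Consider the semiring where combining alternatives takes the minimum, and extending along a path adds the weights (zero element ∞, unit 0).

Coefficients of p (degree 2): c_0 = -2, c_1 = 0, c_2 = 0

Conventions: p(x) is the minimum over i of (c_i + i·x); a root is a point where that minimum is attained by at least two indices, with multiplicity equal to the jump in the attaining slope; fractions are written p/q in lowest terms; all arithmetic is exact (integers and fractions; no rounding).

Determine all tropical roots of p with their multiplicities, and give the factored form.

hull edge (i=0, c=-2) to (i=2, c=0): slope 1, span 2
Factored form: p(x) = 0 ⊗ (x ⊕ (-1)) ⊗ (x ⊕ (-1))
Answer: roots = -1 (mult 2)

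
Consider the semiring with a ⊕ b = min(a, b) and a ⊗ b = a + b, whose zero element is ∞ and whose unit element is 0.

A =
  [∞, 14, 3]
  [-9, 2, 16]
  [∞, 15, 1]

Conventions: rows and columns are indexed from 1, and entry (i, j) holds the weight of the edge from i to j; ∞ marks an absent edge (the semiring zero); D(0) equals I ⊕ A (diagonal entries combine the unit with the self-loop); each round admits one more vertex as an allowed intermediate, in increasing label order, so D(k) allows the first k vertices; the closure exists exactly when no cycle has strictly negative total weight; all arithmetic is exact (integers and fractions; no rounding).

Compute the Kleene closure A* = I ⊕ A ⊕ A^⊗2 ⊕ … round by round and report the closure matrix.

D(0):
  [0, 14, 3]
  [-9, 0, 16]
  [∞, 15, 0]
D(1):
  [0, 14, 3]
  [-9, 0, -6]
  [∞, 15, 0]
D(2):
  [0, 14, 3]
  [-9, 0, -6]
  [6, 15, 0]
D(3):
  [0, 14, 3]
  [-9, 0, -6]
  [6, 15, 0]
Answer: A* = [[0, 14, 3], [-9, 0, -6], [6, 15, 0]]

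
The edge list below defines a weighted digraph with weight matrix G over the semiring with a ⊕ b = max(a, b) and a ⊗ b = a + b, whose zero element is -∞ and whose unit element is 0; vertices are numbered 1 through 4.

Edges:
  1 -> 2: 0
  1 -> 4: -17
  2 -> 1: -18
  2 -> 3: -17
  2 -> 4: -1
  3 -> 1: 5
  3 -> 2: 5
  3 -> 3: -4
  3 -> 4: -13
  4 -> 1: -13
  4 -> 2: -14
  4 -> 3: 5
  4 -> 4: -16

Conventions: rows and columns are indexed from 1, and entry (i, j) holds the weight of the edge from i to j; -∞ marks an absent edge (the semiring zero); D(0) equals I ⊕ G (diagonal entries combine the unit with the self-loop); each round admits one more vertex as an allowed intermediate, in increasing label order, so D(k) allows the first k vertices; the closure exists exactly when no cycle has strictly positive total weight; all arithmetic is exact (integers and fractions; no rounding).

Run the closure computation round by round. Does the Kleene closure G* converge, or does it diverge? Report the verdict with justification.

D(0):
  [0, 0, -∞, -17]
  [-18, 0, -17, -1]
  [5, 5, 0, -13]
  [-13, -14, 5, 0]
D(1):
  [0, 0, -∞, -17]
  [-18, 0, -17, -1]
  [5, 5, 0, -12]
  [-13, -13, 5, 0]
D(2):
  [0, 0, -17, -1]
  [-18, 0, -17, -1]
  [5, 5, 0, 4]
  [-13, -13, 5, 0]
Detection: at round 3, diagonal entry (4, 4) turns strictly positive.
Key observation: the cycle 4->3->1->2->4 has total weight 5 + 5 + 0 + (-1), which is strictly positive.
Answer: DIVERGES — positive cycle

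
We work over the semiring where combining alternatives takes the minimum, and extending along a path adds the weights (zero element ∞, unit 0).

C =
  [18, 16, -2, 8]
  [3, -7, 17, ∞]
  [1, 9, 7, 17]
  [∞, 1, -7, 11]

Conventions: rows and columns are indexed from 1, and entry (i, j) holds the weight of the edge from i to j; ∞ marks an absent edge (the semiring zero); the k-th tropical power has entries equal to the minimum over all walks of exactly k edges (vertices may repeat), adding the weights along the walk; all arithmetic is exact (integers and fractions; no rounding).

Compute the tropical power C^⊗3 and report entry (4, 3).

C^⊗2:
  [-1, 7, 1, 15]
  [-4, -14, 1, 11]
  [8, 2, -1, 9]
  [-6, -6, 0, 10]
C^⊗3:
  [2, 0, -3, 7]
  [-11, -21, -6, 4]
  [0, -5, 2, 16]
  [-3, -13, -8, 2]
Key observation: the optimum is the walk 4->3->1->3, with weight (-7) + 1 + (-2) = -8.
Optimal value attained by: walk 4->3->1->3.
Answer: (C^⊗3)[4][3] = -8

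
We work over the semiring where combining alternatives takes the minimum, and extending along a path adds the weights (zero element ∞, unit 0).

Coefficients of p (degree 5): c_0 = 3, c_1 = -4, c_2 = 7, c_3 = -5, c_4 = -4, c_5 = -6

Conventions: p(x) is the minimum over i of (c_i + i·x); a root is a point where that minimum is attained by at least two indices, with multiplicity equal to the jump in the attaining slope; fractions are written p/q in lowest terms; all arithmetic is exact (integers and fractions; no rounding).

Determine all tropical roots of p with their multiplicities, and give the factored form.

hull edge (i=0, c=3) to (i=1, c=-4): slope -7, span 1
hull edge (i=1, c=-4) to (i=5, c=-6): slope -1/2, span 4
Factored form: p(x) = -6 ⊗ (x ⊕ 1/2) ⊗ (x ⊕ 1/2) ⊗ (x ⊕ 1/2) ⊗ (x ⊕ 1/2) ⊗ (x ⊕ 7)
Answer: roots = 1/2 (mult 4), 7 (mult 1)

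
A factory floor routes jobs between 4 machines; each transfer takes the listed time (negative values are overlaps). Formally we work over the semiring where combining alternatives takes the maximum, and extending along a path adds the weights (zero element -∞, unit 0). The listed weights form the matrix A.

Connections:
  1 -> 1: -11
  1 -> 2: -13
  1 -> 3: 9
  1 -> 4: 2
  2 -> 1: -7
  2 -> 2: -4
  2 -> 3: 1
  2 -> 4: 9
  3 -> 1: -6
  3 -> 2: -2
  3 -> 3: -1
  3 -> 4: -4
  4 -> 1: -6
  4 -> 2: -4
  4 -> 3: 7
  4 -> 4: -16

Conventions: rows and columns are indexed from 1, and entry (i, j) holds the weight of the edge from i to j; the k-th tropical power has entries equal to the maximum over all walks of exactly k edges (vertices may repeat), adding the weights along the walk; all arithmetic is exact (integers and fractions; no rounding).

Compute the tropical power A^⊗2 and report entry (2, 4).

A^⊗2:
  [3, 7, 9, 5]
  [3, 5, 16, 5]
  [-7, -3, 3, 7]
  [1, 5, 6, 5]
Key observation: the optimum is the walk 2->2->4, with weight (-4) + 9 = 5.
Optimal value attained by: walk 2->2->4.
Answer: (A^⊗2)[2][4] = 5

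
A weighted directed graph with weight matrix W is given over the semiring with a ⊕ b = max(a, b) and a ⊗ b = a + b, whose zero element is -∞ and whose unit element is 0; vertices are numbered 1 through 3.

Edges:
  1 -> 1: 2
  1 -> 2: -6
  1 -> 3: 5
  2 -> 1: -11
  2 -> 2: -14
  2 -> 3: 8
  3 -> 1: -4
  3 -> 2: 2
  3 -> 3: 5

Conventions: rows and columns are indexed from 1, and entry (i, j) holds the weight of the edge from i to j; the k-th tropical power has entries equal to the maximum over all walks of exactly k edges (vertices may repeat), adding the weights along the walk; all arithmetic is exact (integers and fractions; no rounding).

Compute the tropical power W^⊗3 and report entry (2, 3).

W^⊗2:
  [4, 7, 10]
  [4, 10, 13]
  [1, 7, 10]
W^⊗3:
  [6, 12, 15]
  [9, 15, 18]
  [6, 12, 15]
Key observation: the optimum is the walk 2->3->2->3, with weight 8 + 2 + 8 = 18.
Optimal value attained by: walk 2->3->2->3.
Answer: (W^⊗3)[2][3] = 18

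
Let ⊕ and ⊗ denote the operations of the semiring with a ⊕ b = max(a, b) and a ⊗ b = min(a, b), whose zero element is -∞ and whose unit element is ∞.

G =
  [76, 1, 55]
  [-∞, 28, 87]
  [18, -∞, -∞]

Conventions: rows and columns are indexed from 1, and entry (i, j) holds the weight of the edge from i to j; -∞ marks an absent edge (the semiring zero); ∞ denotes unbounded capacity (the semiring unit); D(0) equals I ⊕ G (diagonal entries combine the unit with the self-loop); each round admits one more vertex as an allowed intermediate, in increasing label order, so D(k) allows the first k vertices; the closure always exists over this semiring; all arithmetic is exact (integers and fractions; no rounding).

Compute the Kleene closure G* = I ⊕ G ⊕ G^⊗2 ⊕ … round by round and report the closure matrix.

D(0):
  [∞, 1, 55]
  [-∞, ∞, 87]
  [18, -∞, ∞]
D(1):
  [∞, 1, 55]
  [-∞, ∞, 87]
  [18, 1, ∞]
D(2):
  [∞, 1, 55]
  [-∞, ∞, 87]
  [18, 1, ∞]
D(3):
  [∞, 1, 55]
  [18, ∞, 87]
  [18, 1, ∞]
Answer: G* = [[∞, 1, 55], [18, ∞, 87], [18, 1, ∞]]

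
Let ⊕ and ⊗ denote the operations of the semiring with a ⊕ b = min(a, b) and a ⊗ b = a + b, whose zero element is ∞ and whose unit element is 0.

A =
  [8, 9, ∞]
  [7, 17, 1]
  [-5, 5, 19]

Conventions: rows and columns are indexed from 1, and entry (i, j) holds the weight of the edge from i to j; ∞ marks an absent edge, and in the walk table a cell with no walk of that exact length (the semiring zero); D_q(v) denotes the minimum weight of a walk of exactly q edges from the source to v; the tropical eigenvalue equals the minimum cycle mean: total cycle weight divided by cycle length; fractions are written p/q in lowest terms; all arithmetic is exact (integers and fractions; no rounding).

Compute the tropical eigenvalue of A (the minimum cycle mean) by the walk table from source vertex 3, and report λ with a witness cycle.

q=0: [∞, ∞, 0]
q=1: [-5, 5, 19]
q=2: [3, 4, 6]
q=3: [1, 11, 5]
Optimal cycle mean attained by: cycle 1->2->3->1, total 9 + 1 + (-5), length 3.
Answer: λ = 5/3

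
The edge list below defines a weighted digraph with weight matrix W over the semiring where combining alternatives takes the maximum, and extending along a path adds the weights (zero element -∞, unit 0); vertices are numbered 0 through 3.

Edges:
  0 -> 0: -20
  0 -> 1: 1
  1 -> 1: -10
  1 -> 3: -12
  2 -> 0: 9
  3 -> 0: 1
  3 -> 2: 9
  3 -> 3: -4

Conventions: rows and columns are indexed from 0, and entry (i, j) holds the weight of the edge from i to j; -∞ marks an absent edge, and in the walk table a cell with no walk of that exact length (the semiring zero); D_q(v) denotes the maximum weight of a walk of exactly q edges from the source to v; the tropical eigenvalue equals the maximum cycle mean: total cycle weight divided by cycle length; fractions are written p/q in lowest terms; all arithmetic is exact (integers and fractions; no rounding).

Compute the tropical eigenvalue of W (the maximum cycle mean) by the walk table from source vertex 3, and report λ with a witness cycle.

q=0: [-∞, -∞, -∞, 0]
q=1: [1, -∞, 9, -4]
q=2: [18, 2, 5, -8]
q=3: [14, 19, 1, -10]
q=4: [10, 15, -1, 7]
Optimal cycle mean attained by: cycle 0->1->3->2->0, total 1 + (-12) + 9 + 9, length 4.
Answer: λ = 7/4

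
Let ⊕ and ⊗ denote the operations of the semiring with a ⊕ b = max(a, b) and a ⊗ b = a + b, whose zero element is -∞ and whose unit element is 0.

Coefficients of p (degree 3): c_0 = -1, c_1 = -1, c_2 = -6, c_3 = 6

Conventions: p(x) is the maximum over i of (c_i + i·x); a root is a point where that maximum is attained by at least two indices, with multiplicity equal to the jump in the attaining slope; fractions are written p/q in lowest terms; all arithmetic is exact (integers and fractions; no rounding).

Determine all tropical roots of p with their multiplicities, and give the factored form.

hull edge (i=0, c=-1) to (i=3, c=6): slope 7/3, span 3
Factored form: p(x) = 6 ⊗ (x ⊕ (-7/3)) ⊗ (x ⊕ (-7/3)) ⊗ (x ⊕ (-7/3))
Answer: roots = -7/3 (mult 3)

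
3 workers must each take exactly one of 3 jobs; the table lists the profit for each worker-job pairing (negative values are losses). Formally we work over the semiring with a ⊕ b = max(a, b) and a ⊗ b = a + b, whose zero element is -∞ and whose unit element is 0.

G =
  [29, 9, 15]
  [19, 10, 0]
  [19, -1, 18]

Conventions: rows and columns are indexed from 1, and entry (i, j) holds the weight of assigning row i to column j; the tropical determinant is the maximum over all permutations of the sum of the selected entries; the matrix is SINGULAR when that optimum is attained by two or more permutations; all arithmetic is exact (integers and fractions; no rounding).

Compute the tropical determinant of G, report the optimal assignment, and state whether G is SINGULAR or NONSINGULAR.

σ = (1, 2, 3): 29 + 10 + 18 = 57
σ = (1, 3, 2): 29 + 0 + (-1) = 28
σ = (2, 1, 3): 9 + 19 + 18 = 46
σ = (2, 3, 1): 9 + 0 + 19 = 28
σ = (3, 1, 2): 15 + 19 + (-1) = 33
σ = (3, 2, 1): 15 + 10 + 19 = 44
Optimal value attained by: σ = (1, 2, 3).
Answer: det⊕(G) = 57; verdict: NONSINGULAR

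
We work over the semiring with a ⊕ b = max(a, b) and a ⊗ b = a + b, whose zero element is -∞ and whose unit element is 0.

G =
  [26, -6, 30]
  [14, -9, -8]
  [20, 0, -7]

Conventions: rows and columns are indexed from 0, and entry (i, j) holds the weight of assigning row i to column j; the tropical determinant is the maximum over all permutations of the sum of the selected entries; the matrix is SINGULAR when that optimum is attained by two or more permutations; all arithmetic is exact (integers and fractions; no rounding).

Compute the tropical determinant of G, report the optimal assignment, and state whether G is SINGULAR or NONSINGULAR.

σ = (0, 1, 2): 26 + (-9) + (-7) = 10
σ = (0, 2, 1): 26 + (-8) + 0 = 18
σ = (1, 0, 2): (-6) + 14 + (-7) = 1
σ = (1, 2, 0): (-6) + (-8) + 20 = 6
σ = (2, 0, 1): 30 + 14 + 0 = 44
σ = (2, 1, 0): 30 + (-9) + 20 = 41
Optimal value attained by: σ = (2, 0, 1).
Answer: det⊕(G) = 44; verdict: NONSINGULAR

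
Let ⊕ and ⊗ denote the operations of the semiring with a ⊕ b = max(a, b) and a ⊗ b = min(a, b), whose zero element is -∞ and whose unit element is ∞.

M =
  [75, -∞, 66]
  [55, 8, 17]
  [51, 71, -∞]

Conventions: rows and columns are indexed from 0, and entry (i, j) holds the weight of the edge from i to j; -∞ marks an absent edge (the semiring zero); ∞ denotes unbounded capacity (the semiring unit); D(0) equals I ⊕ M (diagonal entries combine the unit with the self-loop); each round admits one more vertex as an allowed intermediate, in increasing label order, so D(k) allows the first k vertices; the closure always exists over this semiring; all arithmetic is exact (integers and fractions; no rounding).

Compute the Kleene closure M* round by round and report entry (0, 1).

D(0):
  [∞, -∞, 66]
  [55, ∞, 17]
  [51, 71, ∞]
D(1):
  [∞, -∞, 66]
  [55, ∞, 55]
  [51, 71, ∞]
D(2):
  [∞, -∞, 66]
  [55, ∞, 55]
  [55, 71, ∞]
D(3):
  [∞, 66, 66]
  [55, ∞, 55]
  [55, 71, ∞]
Answer: M*[0][1] = 66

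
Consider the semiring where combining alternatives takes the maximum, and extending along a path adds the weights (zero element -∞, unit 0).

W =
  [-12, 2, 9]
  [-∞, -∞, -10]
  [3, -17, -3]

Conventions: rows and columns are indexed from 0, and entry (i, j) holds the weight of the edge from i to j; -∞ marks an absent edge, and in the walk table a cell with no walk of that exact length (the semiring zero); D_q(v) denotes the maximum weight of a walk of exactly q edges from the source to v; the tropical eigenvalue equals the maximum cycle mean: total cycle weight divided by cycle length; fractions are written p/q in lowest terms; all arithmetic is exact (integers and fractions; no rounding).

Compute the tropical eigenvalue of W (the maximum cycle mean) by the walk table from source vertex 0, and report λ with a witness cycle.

q=0: [0, -∞, -∞]
q=1: [-12, 2, 9]
q=2: [12, -8, 6]
q=3: [9, 14, 21]
Optimal cycle mean attained by: cycle 0->2->0, total 9 + 3, length 2.
Answer: λ = 6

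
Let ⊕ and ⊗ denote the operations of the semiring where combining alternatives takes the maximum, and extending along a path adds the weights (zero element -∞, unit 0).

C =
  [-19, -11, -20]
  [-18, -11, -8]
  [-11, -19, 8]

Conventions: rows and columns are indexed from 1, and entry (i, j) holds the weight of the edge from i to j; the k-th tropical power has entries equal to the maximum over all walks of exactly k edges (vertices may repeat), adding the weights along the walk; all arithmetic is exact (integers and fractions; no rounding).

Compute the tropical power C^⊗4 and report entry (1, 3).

C^⊗2:
  [-29, -22, -12]
  [-19, -22, 0]
  [-3, -11, 16]
C^⊗3:
  [-23, -31, -4]
  [-11, -19, 8]
  [5, -3, 24]
C^⊗4:
  [-15, -23, 4]
  [-3, -11, 16]
  [13, 5, 32]
Key observation: the optimum is the walk 1->3->3->3->3, with weight (-20) + 8 + 8 + 8 = 4.
Optimal value attained by: walk 1->3->3->3->3.
Answer: (C^⊗4)[1][3] = 4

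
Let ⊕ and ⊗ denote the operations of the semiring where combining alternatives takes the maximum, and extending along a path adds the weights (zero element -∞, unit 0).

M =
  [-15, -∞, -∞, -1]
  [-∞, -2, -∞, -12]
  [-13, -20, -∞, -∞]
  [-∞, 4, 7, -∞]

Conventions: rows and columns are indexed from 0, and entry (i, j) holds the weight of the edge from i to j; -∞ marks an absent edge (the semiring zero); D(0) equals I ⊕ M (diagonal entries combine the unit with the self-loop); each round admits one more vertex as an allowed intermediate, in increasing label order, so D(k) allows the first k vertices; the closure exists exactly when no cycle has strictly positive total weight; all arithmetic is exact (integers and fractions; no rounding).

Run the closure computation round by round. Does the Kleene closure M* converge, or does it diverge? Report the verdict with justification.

D(0):
  [0, -∞, -∞, -1]
  [-∞, 0, -∞, -12]
  [-13, -20, 0, -∞]
  [-∞, 4, 7, 0]
D(1):
  [0, -∞, -∞, -1]
  [-∞, 0, -∞, -12]
  [-13, -20, 0, -14]
  [-∞, 4, 7, 0]
D(2):
  [0, -∞, -∞, -1]
  [-∞, 0, -∞, -12]
  [-13, -20, 0, -14]
  [-∞, 4, 7, 0]
D(3):
  [0, -∞, -∞, -1]
  [-∞, 0, -∞, -12]
  [-13, -20, 0, -14]
  [-6, 4, 7, 0]
D(4):
  [0, 3, 6, -1]
  [-18, 0, -5, -12]
  [-13, -10, 0, -14]
  [-6, 4, 7, 0]
Key observation: every diagonal entry stays at the unit through all rounds, so no improving cycle exists.
Answer: CONVERGES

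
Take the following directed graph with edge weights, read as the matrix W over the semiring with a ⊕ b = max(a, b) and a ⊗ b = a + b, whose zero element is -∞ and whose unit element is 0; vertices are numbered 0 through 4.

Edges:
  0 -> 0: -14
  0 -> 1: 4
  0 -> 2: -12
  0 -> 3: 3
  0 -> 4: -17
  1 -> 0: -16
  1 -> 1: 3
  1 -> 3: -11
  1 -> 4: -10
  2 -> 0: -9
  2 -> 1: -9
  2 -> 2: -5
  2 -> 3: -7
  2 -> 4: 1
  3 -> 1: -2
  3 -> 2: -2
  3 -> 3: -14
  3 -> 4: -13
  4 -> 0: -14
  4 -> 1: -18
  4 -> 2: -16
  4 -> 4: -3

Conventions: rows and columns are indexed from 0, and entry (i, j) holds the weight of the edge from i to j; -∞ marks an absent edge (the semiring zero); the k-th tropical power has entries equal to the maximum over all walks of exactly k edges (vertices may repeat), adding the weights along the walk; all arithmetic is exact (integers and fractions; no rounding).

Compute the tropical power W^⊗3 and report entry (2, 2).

W^⊗2:
  [-12, 7, 1, -7, -6]
  [-13, 6, -13, -8, -7]
  [-13, -5, -9, -6, -2]
  [-11, 1, -7, -9, -1]
  [-17, -10, -19, -11, -6]
W^⊗3:
  [-8, 10, -4, -4, 2]
  [-10, 9, -10, -5, -4]
  [-16, -2, -8, -10, -5]
  [-15, 4, -11, -8, -4]
  [-20, -7, -13, -14, -9]
Key observation: the optimum is the walk 2->0->3->2, with weight (-9) + 3 + (-2) = -8.
Optimal value attained by: walk 2->0->3->2.
Answer: (W^⊗3)[2][2] = -8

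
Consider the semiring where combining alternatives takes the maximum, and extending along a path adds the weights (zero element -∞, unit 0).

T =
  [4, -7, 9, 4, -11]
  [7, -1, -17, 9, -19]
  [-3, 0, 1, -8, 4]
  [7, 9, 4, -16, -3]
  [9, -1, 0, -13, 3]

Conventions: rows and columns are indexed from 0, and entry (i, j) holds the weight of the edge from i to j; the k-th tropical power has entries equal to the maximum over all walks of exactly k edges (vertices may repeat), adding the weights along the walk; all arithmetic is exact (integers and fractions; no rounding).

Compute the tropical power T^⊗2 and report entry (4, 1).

T^⊗2:
  [11, 13, 13, 8, 13]
  [16, 18, 16, 11, 6]
  [13, 3, 6, 9, 7]
  [16, 8, 16, 18, 8]
  [13, 2, 18, 13, 6]
Key observation: the optimum is the walk 4->0->1, with weight 9 + (-7) = 2.
Optimal value attained by: walk 4->0->1.
Answer: (T^⊗2)[4][1] = 2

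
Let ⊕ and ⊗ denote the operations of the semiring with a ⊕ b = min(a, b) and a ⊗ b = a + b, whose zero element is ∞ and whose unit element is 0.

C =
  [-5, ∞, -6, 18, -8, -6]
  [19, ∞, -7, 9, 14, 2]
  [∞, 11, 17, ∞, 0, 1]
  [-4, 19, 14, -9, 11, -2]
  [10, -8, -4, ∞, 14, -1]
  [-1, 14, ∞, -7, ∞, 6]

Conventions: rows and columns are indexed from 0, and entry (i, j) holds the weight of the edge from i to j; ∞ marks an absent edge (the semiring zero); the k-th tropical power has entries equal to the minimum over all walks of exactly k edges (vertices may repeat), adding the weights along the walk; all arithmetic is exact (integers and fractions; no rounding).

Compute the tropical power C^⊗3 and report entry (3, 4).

C^⊗2:
  [-10, -16, -12, -13, -13, -11]
  [1, 4, 10, -5, -7, -6]
  [0, -8, -4, -6, 14, -1]
  [-13, 3, -10, -18, -12, -11]
  [-2, 6, -15, -8, -4, -6]
  [-11, 12, -7, -16, -9, -9]
C^⊗3:
  [-17, -21, -23, -22, -18, -16]
  [-9, -15, -11, -14, -7, -8]
  [-10, 6, -15, -15, -8, -8]
  [-22, -20, -19, -27, -21, -20]
  [-12, -12, -8, -17, -15, -14]
  [-20, -17, -17, -25, -19, -18]
Key observation: the optimum is the walk 3->3->0->4, with weight (-9) + (-4) + (-8) = -21.
Optimal value attained by: walk 3->3->0->4.
Answer: (C^⊗3)[3][4] = -21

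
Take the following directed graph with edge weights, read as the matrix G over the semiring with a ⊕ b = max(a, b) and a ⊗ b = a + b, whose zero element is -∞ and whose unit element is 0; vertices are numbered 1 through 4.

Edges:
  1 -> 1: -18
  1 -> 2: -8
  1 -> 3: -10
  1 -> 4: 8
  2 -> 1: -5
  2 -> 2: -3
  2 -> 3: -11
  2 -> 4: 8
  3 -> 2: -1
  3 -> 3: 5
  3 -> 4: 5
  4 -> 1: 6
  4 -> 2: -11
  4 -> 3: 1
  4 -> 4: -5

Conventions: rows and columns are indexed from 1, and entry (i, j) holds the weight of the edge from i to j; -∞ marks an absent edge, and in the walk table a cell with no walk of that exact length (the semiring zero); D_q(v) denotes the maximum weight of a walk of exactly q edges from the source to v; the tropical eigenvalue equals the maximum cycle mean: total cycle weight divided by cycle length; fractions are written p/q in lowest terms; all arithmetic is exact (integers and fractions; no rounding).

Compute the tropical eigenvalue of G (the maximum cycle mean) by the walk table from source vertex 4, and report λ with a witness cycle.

q=0: [-∞, -∞, -∞, 0]
q=1: [6, -11, 1, -5]
q=2: [1, 0, 6, 14]
q=3: [20, 5, 15, 11]
q=4: [17, 14, 20, 28]
Optimal cycle mean attained by: cycle 1->4->1, total 8 + 6, length 2.
Answer: λ = 7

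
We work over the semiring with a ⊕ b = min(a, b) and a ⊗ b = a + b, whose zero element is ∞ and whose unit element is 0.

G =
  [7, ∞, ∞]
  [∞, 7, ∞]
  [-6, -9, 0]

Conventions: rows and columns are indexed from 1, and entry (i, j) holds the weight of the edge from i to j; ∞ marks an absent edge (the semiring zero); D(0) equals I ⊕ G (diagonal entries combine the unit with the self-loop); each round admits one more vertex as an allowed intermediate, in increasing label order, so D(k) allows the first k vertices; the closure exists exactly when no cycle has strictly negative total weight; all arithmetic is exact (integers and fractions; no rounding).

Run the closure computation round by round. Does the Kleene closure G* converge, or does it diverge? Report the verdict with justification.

D(0):
  [0, ∞, ∞]
  [∞, 0, ∞]
  [-6, -9, 0]
D(1):
  [0, ∞, ∞]
  [∞, 0, ∞]
  [-6, -9, 0]
D(2):
  [0, ∞, ∞]
  [∞, 0, ∞]
  [-6, -9, 0]
D(3):
  [0, ∞, ∞]
  [∞, 0, ∞]
  [-6, -9, 0]
Key observation: every diagonal entry stays at the unit through all rounds, so no improving cycle exists.
Answer: CONVERGES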